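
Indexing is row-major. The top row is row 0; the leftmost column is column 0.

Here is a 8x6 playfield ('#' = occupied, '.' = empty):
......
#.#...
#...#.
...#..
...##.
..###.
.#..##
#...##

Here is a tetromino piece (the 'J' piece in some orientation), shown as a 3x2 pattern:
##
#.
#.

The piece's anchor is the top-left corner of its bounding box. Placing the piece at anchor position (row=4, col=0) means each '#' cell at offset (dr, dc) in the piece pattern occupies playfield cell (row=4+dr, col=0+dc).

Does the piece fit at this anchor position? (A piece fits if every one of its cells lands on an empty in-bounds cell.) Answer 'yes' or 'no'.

Check each piece cell at anchor (4, 0):
  offset (0,0) -> (4,0): empty -> OK
  offset (0,1) -> (4,1): empty -> OK
  offset (1,0) -> (5,0): empty -> OK
  offset (2,0) -> (6,0): empty -> OK
All cells valid: yes

Answer: yes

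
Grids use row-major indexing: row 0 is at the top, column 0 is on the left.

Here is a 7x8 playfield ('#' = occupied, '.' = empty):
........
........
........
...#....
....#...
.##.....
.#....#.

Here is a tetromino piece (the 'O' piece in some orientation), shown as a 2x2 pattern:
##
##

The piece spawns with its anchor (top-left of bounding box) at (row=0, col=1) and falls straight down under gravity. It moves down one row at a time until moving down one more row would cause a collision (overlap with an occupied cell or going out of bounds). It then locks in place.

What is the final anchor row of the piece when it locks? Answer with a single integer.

Answer: 3

Derivation:
Spawn at (row=0, col=1). Try each row:
  row 0: fits
  row 1: fits
  row 2: fits
  row 3: fits
  row 4: blocked -> lock at row 3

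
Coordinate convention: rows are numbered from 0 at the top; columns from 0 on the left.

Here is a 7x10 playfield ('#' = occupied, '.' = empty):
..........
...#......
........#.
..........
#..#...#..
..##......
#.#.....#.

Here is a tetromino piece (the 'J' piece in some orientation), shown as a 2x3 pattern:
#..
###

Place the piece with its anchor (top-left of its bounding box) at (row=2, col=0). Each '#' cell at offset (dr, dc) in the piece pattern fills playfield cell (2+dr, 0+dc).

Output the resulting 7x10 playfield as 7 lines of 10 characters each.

Fill (2+0,0+0) = (2,0)
Fill (2+1,0+0) = (3,0)
Fill (2+1,0+1) = (3,1)
Fill (2+1,0+2) = (3,2)

Answer: ..........
...#......
#.......#.
###.......
#..#...#..
..##......
#.#.....#.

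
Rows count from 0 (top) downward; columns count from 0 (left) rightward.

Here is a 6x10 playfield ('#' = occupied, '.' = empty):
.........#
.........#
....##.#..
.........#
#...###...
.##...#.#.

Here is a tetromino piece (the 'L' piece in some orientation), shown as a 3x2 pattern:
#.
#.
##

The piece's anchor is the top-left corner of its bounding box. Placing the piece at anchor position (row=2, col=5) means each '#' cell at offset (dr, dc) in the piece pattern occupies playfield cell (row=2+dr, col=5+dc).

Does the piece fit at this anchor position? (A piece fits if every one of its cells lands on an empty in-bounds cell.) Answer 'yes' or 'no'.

Check each piece cell at anchor (2, 5):
  offset (0,0) -> (2,5): occupied ('#') -> FAIL
  offset (1,0) -> (3,5): empty -> OK
  offset (2,0) -> (4,5): occupied ('#') -> FAIL
  offset (2,1) -> (4,6): occupied ('#') -> FAIL
All cells valid: no

Answer: no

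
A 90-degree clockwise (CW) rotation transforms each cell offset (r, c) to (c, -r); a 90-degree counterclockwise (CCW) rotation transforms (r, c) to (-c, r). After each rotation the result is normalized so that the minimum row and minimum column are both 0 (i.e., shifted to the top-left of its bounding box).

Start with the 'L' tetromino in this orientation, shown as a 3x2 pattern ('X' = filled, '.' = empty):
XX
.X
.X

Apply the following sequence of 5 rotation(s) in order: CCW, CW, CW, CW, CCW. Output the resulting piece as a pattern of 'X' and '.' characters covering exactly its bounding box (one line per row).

Start:
XX
.X
.X
After rotation 1 (CCW):
XXX
X..
After rotation 2 (CW):
XX
.X
.X
After rotation 3 (CW):
..X
XXX
After rotation 4 (CW):
X.
X.
XX
After rotation 5 (CCW):
..X
XXX

Answer: ..X
XXX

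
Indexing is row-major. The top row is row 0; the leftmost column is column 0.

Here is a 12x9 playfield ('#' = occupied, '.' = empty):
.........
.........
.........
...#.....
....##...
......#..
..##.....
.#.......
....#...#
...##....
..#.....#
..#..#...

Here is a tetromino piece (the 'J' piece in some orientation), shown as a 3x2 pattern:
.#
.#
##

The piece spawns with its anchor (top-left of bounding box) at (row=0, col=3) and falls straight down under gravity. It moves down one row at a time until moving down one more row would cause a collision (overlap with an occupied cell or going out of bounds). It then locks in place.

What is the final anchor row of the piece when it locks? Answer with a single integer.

Answer: 0

Derivation:
Spawn at (row=0, col=3). Try each row:
  row 0: fits
  row 1: blocked -> lock at row 0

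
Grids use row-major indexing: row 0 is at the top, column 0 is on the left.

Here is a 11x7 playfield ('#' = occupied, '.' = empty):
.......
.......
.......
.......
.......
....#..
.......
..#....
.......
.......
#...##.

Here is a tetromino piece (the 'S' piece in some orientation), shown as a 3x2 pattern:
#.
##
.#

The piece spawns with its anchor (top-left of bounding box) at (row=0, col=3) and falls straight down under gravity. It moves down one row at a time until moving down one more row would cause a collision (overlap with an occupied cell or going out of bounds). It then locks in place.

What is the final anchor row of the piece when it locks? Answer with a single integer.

Answer: 2

Derivation:
Spawn at (row=0, col=3). Try each row:
  row 0: fits
  row 1: fits
  row 2: fits
  row 3: blocked -> lock at row 2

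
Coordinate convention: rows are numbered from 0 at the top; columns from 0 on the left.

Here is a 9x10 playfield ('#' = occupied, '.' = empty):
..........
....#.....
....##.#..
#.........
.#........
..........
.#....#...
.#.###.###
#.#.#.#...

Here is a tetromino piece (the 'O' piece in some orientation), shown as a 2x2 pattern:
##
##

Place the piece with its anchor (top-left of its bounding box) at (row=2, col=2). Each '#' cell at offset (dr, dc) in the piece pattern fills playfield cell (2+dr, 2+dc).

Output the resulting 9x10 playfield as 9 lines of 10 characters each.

Fill (2+0,2+0) = (2,2)
Fill (2+0,2+1) = (2,3)
Fill (2+1,2+0) = (3,2)
Fill (2+1,2+1) = (3,3)

Answer: ..........
....#.....
..####.#..
#.##......
.#........
..........
.#....#...
.#.###.###
#.#.#.#...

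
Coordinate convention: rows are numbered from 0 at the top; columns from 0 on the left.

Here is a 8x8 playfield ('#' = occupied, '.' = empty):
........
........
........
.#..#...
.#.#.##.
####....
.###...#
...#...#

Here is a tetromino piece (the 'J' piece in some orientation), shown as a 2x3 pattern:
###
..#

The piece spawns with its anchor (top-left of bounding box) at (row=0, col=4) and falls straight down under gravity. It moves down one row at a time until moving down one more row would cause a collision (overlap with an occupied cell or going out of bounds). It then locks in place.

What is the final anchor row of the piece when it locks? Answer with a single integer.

Answer: 2

Derivation:
Spawn at (row=0, col=4). Try each row:
  row 0: fits
  row 1: fits
  row 2: fits
  row 3: blocked -> lock at row 2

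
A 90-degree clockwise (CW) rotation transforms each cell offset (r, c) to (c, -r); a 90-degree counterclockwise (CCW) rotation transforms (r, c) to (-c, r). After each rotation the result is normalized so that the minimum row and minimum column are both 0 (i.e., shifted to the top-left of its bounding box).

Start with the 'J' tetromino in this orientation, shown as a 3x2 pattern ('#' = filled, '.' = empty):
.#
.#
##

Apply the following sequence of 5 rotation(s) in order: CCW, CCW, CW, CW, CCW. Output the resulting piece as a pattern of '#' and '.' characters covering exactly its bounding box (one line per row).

Answer: ###
..#

Derivation:
Start:
.#
.#
##
After rotation 1 (CCW):
###
..#
After rotation 2 (CCW):
##
#.
#.
After rotation 3 (CW):
###
..#
After rotation 4 (CW):
.#
.#
##
After rotation 5 (CCW):
###
..#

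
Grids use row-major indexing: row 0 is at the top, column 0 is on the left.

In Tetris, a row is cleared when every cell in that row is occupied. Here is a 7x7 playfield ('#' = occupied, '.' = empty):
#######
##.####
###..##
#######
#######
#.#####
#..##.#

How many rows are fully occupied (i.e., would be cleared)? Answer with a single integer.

Check each row:
  row 0: 0 empty cells -> FULL (clear)
  row 1: 1 empty cell -> not full
  row 2: 2 empty cells -> not full
  row 3: 0 empty cells -> FULL (clear)
  row 4: 0 empty cells -> FULL (clear)
  row 5: 1 empty cell -> not full
  row 6: 3 empty cells -> not full
Total rows cleared: 3

Answer: 3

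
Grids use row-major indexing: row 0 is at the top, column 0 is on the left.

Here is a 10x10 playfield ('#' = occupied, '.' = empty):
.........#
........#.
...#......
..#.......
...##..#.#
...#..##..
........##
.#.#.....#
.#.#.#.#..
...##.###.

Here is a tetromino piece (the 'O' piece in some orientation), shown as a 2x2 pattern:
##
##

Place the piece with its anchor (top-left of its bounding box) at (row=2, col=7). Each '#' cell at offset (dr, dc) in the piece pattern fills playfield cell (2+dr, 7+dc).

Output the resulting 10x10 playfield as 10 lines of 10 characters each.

Fill (2+0,7+0) = (2,7)
Fill (2+0,7+1) = (2,8)
Fill (2+1,7+0) = (3,7)
Fill (2+1,7+1) = (3,8)

Answer: .........#
........#.
...#...##.
..#....##.
...##..#.#
...#..##..
........##
.#.#.....#
.#.#.#.#..
...##.###.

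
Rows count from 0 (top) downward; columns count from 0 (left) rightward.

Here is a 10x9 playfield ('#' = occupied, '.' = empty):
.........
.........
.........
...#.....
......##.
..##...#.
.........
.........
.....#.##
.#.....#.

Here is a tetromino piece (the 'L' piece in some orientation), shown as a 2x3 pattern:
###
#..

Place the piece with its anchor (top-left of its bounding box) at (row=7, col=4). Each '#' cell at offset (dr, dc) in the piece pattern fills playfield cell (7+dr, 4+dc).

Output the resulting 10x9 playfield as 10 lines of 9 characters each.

Answer: .........
.........
.........
...#.....
......##.
..##...#.
.........
....###..
....##.##
.#.....#.

Derivation:
Fill (7+0,4+0) = (7,4)
Fill (7+0,4+1) = (7,5)
Fill (7+0,4+2) = (7,6)
Fill (7+1,4+0) = (8,4)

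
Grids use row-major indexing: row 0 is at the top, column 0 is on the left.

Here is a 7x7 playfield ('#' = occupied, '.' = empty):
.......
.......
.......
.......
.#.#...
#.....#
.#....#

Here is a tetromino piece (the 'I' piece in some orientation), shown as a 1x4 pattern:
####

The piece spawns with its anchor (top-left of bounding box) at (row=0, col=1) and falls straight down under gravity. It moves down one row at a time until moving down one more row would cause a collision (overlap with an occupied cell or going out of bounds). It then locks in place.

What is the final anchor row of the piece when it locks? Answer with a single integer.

Answer: 3

Derivation:
Spawn at (row=0, col=1). Try each row:
  row 0: fits
  row 1: fits
  row 2: fits
  row 3: fits
  row 4: blocked -> lock at row 3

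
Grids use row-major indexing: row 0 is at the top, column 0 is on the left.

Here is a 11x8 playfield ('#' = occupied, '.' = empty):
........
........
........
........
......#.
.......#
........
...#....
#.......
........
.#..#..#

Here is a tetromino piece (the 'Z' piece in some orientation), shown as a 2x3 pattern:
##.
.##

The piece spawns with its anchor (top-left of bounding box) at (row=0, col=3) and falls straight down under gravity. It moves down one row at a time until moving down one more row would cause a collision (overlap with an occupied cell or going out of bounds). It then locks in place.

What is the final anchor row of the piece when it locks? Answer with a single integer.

Spawn at (row=0, col=3). Try each row:
  row 0: fits
  row 1: fits
  row 2: fits
  row 3: fits
  row 4: fits
  row 5: fits
  row 6: fits
  row 7: blocked -> lock at row 6

Answer: 6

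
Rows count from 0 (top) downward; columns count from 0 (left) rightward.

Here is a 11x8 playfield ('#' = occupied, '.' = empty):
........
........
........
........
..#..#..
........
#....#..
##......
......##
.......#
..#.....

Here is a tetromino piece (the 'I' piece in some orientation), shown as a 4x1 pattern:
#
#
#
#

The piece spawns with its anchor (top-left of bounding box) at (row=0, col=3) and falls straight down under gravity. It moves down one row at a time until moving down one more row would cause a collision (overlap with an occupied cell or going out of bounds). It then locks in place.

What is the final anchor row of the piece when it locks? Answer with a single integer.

Answer: 7

Derivation:
Spawn at (row=0, col=3). Try each row:
  row 0: fits
  row 1: fits
  row 2: fits
  row 3: fits
  row 4: fits
  row 5: fits
  row 6: fits
  row 7: fits
  row 8: blocked -> lock at row 7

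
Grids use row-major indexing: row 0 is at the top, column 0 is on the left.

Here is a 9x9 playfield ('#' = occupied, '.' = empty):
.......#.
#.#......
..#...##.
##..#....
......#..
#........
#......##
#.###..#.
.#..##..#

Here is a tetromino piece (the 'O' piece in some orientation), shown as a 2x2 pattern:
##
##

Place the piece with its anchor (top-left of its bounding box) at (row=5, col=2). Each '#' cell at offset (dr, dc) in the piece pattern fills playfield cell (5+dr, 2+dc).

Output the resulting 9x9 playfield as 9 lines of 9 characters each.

Answer: .......#.
#.#......
..#...##.
##..#....
......#..
#.##.....
#.##...##
#.###..#.
.#..##..#

Derivation:
Fill (5+0,2+0) = (5,2)
Fill (5+0,2+1) = (5,3)
Fill (5+1,2+0) = (6,2)
Fill (5+1,2+1) = (6,3)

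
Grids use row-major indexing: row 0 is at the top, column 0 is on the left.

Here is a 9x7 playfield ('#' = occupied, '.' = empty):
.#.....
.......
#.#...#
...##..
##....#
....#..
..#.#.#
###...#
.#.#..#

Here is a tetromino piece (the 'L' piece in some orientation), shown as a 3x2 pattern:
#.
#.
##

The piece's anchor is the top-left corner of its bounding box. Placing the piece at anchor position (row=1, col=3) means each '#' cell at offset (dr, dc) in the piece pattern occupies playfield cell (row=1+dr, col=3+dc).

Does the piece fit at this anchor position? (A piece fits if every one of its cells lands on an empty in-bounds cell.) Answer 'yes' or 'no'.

Answer: no

Derivation:
Check each piece cell at anchor (1, 3):
  offset (0,0) -> (1,3): empty -> OK
  offset (1,0) -> (2,3): empty -> OK
  offset (2,0) -> (3,3): occupied ('#') -> FAIL
  offset (2,1) -> (3,4): occupied ('#') -> FAIL
All cells valid: no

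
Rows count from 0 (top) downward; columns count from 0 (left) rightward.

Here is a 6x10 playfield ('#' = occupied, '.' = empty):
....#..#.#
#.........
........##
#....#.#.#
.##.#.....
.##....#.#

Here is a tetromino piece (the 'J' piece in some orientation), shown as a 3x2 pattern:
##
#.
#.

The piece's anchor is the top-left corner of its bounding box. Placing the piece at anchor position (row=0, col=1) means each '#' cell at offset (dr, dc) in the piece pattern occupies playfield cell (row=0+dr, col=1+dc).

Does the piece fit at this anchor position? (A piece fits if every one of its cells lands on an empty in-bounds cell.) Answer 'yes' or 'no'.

Check each piece cell at anchor (0, 1):
  offset (0,0) -> (0,1): empty -> OK
  offset (0,1) -> (0,2): empty -> OK
  offset (1,0) -> (1,1): empty -> OK
  offset (2,0) -> (2,1): empty -> OK
All cells valid: yes

Answer: yes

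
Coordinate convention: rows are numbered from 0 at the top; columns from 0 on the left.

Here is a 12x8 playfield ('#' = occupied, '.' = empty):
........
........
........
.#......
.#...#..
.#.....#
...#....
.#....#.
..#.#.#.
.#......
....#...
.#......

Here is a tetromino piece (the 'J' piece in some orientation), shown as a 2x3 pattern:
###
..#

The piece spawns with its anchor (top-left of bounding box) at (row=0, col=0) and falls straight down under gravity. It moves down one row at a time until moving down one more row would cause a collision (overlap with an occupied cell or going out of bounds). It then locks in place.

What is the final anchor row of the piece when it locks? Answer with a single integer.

Spawn at (row=0, col=0). Try each row:
  row 0: fits
  row 1: fits
  row 2: fits
  row 3: blocked -> lock at row 2

Answer: 2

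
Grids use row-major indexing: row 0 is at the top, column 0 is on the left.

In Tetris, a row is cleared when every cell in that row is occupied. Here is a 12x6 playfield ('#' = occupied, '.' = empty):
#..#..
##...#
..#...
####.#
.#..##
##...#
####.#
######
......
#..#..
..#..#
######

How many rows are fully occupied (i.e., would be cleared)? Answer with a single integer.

Check each row:
  row 0: 4 empty cells -> not full
  row 1: 3 empty cells -> not full
  row 2: 5 empty cells -> not full
  row 3: 1 empty cell -> not full
  row 4: 3 empty cells -> not full
  row 5: 3 empty cells -> not full
  row 6: 1 empty cell -> not full
  row 7: 0 empty cells -> FULL (clear)
  row 8: 6 empty cells -> not full
  row 9: 4 empty cells -> not full
  row 10: 4 empty cells -> not full
  row 11: 0 empty cells -> FULL (clear)
Total rows cleared: 2

Answer: 2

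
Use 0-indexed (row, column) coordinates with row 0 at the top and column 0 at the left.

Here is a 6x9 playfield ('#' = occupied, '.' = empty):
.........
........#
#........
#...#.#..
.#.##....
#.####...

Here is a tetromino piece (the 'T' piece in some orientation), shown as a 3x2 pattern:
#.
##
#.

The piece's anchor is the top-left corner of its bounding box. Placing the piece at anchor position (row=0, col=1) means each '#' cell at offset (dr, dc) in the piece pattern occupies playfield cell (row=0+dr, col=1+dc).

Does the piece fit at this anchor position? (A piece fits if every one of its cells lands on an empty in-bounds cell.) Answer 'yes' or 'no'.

Check each piece cell at anchor (0, 1):
  offset (0,0) -> (0,1): empty -> OK
  offset (1,0) -> (1,1): empty -> OK
  offset (1,1) -> (1,2): empty -> OK
  offset (2,0) -> (2,1): empty -> OK
All cells valid: yes

Answer: yes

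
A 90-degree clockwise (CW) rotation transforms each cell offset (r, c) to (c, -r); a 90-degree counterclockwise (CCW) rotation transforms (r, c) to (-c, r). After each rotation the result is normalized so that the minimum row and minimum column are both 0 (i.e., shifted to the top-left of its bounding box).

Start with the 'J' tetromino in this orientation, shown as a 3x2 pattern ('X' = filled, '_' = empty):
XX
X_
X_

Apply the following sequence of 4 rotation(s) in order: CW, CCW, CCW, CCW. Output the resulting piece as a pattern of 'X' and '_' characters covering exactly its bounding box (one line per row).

Start:
XX
X_
X_
After rotation 1 (CW):
XXX
__X
After rotation 2 (CCW):
XX
X_
X_
After rotation 3 (CCW):
X__
XXX
After rotation 4 (CCW):
_X
_X
XX

Answer: _X
_X
XX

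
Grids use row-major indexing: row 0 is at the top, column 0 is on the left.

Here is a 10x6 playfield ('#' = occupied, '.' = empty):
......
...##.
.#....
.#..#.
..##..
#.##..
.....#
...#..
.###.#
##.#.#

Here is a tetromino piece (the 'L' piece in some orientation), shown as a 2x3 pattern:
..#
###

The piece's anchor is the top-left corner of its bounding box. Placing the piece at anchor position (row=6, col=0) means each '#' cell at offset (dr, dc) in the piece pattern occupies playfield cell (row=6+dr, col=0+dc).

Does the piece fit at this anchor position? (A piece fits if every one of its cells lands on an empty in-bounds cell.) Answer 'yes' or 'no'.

Check each piece cell at anchor (6, 0):
  offset (0,2) -> (6,2): empty -> OK
  offset (1,0) -> (7,0): empty -> OK
  offset (1,1) -> (7,1): empty -> OK
  offset (1,2) -> (7,2): empty -> OK
All cells valid: yes

Answer: yes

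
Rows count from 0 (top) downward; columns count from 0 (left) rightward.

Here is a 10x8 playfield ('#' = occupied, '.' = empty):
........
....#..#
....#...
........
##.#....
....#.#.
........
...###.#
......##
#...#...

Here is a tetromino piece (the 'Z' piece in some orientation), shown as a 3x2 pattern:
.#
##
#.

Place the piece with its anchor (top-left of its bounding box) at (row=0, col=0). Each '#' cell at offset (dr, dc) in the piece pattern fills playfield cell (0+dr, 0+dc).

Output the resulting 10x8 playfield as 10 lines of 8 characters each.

Answer: .#......
##..#..#
#...#...
........
##.#....
....#.#.
........
...###.#
......##
#...#...

Derivation:
Fill (0+0,0+1) = (0,1)
Fill (0+1,0+0) = (1,0)
Fill (0+1,0+1) = (1,1)
Fill (0+2,0+0) = (2,0)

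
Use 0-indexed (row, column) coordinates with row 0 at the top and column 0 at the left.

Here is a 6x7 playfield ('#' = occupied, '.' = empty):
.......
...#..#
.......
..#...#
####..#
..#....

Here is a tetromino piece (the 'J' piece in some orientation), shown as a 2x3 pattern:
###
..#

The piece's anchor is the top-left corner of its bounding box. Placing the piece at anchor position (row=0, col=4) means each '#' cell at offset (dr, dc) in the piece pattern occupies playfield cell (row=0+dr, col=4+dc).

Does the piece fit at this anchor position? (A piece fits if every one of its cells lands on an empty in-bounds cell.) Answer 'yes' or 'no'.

Answer: no

Derivation:
Check each piece cell at anchor (0, 4):
  offset (0,0) -> (0,4): empty -> OK
  offset (0,1) -> (0,5): empty -> OK
  offset (0,2) -> (0,6): empty -> OK
  offset (1,2) -> (1,6): occupied ('#') -> FAIL
All cells valid: no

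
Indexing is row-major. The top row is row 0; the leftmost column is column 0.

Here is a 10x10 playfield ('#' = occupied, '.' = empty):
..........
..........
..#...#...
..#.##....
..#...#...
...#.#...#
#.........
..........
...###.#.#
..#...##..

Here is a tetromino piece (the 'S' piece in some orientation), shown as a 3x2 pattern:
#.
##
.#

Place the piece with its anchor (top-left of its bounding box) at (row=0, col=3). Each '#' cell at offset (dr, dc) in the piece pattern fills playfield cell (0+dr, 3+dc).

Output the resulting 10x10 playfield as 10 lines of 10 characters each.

Answer: ...#......
...##.....
..#.#.#...
..#.##....
..#...#...
...#.#...#
#.........
..........
...###.#.#
..#...##..

Derivation:
Fill (0+0,3+0) = (0,3)
Fill (0+1,3+0) = (1,3)
Fill (0+1,3+1) = (1,4)
Fill (0+2,3+1) = (2,4)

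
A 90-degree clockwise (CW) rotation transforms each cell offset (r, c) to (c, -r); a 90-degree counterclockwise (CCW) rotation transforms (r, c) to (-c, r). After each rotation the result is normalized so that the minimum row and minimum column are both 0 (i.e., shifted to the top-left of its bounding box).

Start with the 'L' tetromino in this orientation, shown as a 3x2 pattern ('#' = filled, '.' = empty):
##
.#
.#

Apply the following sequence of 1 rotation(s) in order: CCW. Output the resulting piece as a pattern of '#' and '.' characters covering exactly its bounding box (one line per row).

Start:
##
.#
.#
After rotation 1 (CCW):
###
#..

Answer: ###
#..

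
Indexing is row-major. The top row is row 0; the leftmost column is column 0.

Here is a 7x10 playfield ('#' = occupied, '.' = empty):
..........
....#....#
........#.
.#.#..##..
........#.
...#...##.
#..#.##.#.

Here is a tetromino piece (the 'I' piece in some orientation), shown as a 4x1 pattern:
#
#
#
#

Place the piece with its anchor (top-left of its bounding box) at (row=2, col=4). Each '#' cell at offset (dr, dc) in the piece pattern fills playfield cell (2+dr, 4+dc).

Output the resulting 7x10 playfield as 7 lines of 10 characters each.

Fill (2+0,4+0) = (2,4)
Fill (2+1,4+0) = (3,4)
Fill (2+2,4+0) = (4,4)
Fill (2+3,4+0) = (5,4)

Answer: ..........
....#....#
....#...#.
.#.##.##..
....#...#.
...##..##.
#..#.##.#.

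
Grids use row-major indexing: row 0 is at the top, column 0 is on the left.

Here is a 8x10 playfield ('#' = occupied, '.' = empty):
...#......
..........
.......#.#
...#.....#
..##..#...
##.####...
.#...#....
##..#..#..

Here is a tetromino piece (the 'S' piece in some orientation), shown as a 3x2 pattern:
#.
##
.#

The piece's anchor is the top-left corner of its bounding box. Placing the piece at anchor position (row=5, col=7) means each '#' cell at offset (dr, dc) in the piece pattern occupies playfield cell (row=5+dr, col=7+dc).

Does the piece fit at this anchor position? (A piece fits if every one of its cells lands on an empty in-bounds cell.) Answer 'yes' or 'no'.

Check each piece cell at anchor (5, 7):
  offset (0,0) -> (5,7): empty -> OK
  offset (1,0) -> (6,7): empty -> OK
  offset (1,1) -> (6,8): empty -> OK
  offset (2,1) -> (7,8): empty -> OK
All cells valid: yes

Answer: yes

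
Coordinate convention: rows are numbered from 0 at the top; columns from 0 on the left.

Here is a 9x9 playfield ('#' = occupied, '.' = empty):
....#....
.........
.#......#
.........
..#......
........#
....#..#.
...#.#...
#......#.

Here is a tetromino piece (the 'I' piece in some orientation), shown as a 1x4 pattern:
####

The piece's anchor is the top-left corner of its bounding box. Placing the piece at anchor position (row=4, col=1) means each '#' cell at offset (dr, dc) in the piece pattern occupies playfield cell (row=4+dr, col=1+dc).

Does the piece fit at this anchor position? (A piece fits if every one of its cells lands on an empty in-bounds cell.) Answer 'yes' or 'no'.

Check each piece cell at anchor (4, 1):
  offset (0,0) -> (4,1): empty -> OK
  offset (0,1) -> (4,2): occupied ('#') -> FAIL
  offset (0,2) -> (4,3): empty -> OK
  offset (0,3) -> (4,4): empty -> OK
All cells valid: no

Answer: no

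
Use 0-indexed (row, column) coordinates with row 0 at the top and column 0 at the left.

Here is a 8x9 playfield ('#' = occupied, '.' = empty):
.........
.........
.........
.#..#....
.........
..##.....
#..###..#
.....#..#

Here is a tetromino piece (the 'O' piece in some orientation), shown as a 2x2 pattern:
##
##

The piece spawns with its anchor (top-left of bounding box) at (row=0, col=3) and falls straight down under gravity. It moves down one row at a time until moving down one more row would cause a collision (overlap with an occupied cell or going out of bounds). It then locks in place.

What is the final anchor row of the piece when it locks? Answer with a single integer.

Spawn at (row=0, col=3). Try each row:
  row 0: fits
  row 1: fits
  row 2: blocked -> lock at row 1

Answer: 1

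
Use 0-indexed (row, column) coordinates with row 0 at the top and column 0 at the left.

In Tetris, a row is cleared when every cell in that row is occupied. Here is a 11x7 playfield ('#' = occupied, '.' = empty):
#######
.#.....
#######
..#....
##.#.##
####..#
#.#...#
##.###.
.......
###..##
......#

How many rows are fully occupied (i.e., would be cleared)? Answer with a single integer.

Answer: 2

Derivation:
Check each row:
  row 0: 0 empty cells -> FULL (clear)
  row 1: 6 empty cells -> not full
  row 2: 0 empty cells -> FULL (clear)
  row 3: 6 empty cells -> not full
  row 4: 2 empty cells -> not full
  row 5: 2 empty cells -> not full
  row 6: 4 empty cells -> not full
  row 7: 2 empty cells -> not full
  row 8: 7 empty cells -> not full
  row 9: 2 empty cells -> not full
  row 10: 6 empty cells -> not full
Total rows cleared: 2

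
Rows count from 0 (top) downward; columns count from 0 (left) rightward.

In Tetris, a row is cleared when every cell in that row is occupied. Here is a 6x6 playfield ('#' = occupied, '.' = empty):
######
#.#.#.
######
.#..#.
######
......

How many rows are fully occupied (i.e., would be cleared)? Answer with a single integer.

Check each row:
  row 0: 0 empty cells -> FULL (clear)
  row 1: 3 empty cells -> not full
  row 2: 0 empty cells -> FULL (clear)
  row 3: 4 empty cells -> not full
  row 4: 0 empty cells -> FULL (clear)
  row 5: 6 empty cells -> not full
Total rows cleared: 3

Answer: 3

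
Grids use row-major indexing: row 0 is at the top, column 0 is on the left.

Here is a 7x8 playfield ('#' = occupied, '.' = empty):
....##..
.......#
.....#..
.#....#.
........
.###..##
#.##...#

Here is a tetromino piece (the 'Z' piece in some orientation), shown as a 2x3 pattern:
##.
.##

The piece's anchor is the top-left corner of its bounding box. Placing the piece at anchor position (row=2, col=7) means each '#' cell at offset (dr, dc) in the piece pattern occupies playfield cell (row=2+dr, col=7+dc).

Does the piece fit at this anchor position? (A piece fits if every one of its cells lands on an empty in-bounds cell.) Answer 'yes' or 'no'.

Check each piece cell at anchor (2, 7):
  offset (0,0) -> (2,7): empty -> OK
  offset (0,1) -> (2,8): out of bounds -> FAIL
  offset (1,1) -> (3,8): out of bounds -> FAIL
  offset (1,2) -> (3,9): out of bounds -> FAIL
All cells valid: no

Answer: no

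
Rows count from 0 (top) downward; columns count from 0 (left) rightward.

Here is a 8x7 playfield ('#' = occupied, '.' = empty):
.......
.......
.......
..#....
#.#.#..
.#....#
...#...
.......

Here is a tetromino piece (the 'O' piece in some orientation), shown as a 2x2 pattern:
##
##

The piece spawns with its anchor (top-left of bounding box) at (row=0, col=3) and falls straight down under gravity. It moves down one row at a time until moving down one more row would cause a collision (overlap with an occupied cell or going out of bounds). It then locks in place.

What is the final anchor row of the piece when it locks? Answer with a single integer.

Answer: 2

Derivation:
Spawn at (row=0, col=3). Try each row:
  row 0: fits
  row 1: fits
  row 2: fits
  row 3: blocked -> lock at row 2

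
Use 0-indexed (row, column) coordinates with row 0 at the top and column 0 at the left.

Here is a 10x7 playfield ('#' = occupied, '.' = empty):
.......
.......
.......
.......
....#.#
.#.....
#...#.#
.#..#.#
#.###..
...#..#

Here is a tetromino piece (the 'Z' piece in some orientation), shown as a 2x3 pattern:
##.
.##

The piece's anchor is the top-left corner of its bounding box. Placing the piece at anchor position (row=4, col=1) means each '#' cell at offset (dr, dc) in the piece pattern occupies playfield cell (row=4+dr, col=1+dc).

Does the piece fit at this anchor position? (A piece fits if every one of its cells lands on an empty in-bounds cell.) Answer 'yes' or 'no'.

Answer: yes

Derivation:
Check each piece cell at anchor (4, 1):
  offset (0,0) -> (4,1): empty -> OK
  offset (0,1) -> (4,2): empty -> OK
  offset (1,1) -> (5,2): empty -> OK
  offset (1,2) -> (5,3): empty -> OK
All cells valid: yes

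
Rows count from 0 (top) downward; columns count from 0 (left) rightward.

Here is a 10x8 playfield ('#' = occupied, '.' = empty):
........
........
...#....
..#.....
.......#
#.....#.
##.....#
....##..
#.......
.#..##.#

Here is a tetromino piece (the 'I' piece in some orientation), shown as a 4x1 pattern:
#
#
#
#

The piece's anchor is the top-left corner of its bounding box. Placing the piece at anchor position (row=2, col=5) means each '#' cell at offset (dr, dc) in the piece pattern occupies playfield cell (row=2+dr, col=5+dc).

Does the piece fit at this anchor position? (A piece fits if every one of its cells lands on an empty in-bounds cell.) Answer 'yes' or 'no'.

Answer: yes

Derivation:
Check each piece cell at anchor (2, 5):
  offset (0,0) -> (2,5): empty -> OK
  offset (1,0) -> (3,5): empty -> OK
  offset (2,0) -> (4,5): empty -> OK
  offset (3,0) -> (5,5): empty -> OK
All cells valid: yes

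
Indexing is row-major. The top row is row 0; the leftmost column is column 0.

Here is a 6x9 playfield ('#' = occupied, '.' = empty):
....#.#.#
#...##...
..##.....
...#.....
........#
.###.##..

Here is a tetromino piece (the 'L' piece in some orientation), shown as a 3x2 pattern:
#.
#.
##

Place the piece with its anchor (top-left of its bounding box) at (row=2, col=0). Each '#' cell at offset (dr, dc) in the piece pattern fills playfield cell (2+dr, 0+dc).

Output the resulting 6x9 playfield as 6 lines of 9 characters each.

Fill (2+0,0+0) = (2,0)
Fill (2+1,0+0) = (3,0)
Fill (2+2,0+0) = (4,0)
Fill (2+2,0+1) = (4,1)

Answer: ....#.#.#
#...##...
#.##.....
#..#.....
##......#
.###.##..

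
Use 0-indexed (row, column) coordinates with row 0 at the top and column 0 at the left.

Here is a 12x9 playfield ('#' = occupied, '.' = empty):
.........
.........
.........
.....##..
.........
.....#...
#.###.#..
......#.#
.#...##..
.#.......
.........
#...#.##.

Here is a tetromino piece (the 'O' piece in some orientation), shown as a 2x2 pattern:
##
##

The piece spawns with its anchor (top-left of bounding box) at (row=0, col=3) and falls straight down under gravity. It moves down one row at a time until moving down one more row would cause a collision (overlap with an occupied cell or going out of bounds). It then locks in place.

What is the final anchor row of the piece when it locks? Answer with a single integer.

Spawn at (row=0, col=3). Try each row:
  row 0: fits
  row 1: fits
  row 2: fits
  row 3: fits
  row 4: fits
  row 5: blocked -> lock at row 4

Answer: 4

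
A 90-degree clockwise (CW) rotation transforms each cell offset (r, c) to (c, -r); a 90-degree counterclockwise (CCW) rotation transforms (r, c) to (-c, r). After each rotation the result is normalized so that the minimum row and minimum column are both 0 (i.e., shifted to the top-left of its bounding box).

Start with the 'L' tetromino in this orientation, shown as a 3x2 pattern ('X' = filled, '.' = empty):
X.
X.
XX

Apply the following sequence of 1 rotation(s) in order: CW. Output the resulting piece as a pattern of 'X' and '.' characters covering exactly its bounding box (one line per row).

Answer: XXX
X..

Derivation:
Start:
X.
X.
XX
After rotation 1 (CW):
XXX
X..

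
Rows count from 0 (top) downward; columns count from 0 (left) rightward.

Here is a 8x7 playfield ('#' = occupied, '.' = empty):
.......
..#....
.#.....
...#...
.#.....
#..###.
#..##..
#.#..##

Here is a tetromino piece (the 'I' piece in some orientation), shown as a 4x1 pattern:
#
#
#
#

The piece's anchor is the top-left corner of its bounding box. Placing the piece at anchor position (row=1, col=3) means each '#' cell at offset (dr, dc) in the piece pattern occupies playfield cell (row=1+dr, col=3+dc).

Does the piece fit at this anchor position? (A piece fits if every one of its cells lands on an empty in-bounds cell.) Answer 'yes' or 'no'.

Answer: no

Derivation:
Check each piece cell at anchor (1, 3):
  offset (0,0) -> (1,3): empty -> OK
  offset (1,0) -> (2,3): empty -> OK
  offset (2,0) -> (3,3): occupied ('#') -> FAIL
  offset (3,0) -> (4,3): empty -> OK
All cells valid: no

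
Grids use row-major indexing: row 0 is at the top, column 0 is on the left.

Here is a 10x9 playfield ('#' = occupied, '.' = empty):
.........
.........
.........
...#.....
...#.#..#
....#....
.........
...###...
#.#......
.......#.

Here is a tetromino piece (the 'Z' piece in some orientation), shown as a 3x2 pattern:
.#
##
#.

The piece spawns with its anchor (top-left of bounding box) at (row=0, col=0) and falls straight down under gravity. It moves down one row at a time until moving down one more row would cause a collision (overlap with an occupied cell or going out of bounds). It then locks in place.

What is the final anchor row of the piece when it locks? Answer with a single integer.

Spawn at (row=0, col=0). Try each row:
  row 0: fits
  row 1: fits
  row 2: fits
  row 3: fits
  row 4: fits
  row 5: fits
  row 6: blocked -> lock at row 5

Answer: 5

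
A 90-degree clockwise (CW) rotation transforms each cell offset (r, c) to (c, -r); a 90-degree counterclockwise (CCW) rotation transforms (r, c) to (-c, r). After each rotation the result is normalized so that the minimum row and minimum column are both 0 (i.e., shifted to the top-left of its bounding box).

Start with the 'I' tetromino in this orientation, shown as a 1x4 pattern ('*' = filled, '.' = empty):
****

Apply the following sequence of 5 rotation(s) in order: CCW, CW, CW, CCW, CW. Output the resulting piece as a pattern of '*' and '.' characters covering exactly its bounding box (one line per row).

Start:
****
After rotation 1 (CCW):
*
*
*
*
After rotation 2 (CW):
****
After rotation 3 (CW):
*
*
*
*
After rotation 4 (CCW):
****
After rotation 5 (CW):
*
*
*
*

Answer: *
*
*
*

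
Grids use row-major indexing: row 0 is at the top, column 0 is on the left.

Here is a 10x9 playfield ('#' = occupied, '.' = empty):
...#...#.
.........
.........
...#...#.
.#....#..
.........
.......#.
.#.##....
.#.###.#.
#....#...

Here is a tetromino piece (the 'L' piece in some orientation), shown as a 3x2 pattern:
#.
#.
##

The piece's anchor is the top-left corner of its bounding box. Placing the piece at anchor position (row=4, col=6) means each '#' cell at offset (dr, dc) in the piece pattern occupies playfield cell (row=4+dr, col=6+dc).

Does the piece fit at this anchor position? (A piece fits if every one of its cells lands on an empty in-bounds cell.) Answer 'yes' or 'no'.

Check each piece cell at anchor (4, 6):
  offset (0,0) -> (4,6): occupied ('#') -> FAIL
  offset (1,0) -> (5,6): empty -> OK
  offset (2,0) -> (6,6): empty -> OK
  offset (2,1) -> (6,7): occupied ('#') -> FAIL
All cells valid: no

Answer: no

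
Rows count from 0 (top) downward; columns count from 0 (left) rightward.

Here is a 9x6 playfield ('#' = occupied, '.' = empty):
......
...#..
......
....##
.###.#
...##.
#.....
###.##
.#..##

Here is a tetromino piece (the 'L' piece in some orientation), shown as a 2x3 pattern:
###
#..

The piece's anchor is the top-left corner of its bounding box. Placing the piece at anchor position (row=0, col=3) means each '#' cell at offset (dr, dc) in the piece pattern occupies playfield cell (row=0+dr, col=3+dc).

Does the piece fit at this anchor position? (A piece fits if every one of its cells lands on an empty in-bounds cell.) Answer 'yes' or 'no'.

Answer: no

Derivation:
Check each piece cell at anchor (0, 3):
  offset (0,0) -> (0,3): empty -> OK
  offset (0,1) -> (0,4): empty -> OK
  offset (0,2) -> (0,5): empty -> OK
  offset (1,0) -> (1,3): occupied ('#') -> FAIL
All cells valid: no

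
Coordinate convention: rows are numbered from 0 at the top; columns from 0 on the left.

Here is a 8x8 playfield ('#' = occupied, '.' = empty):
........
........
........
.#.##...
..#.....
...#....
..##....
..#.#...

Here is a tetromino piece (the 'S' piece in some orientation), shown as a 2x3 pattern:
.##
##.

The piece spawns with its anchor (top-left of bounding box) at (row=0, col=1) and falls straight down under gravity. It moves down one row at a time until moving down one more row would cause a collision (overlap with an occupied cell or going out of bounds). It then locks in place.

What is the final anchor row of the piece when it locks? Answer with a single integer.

Answer: 1

Derivation:
Spawn at (row=0, col=1). Try each row:
  row 0: fits
  row 1: fits
  row 2: blocked -> lock at row 1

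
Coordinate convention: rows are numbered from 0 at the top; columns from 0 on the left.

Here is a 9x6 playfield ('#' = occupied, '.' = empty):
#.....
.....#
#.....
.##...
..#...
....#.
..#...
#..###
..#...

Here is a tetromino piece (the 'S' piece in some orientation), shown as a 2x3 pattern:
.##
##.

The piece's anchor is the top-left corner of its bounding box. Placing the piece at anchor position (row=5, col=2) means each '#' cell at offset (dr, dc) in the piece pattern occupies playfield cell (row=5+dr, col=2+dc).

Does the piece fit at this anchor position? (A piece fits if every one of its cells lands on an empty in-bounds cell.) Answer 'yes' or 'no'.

Answer: no

Derivation:
Check each piece cell at anchor (5, 2):
  offset (0,1) -> (5,3): empty -> OK
  offset (0,2) -> (5,4): occupied ('#') -> FAIL
  offset (1,0) -> (6,2): occupied ('#') -> FAIL
  offset (1,1) -> (6,3): empty -> OK
All cells valid: no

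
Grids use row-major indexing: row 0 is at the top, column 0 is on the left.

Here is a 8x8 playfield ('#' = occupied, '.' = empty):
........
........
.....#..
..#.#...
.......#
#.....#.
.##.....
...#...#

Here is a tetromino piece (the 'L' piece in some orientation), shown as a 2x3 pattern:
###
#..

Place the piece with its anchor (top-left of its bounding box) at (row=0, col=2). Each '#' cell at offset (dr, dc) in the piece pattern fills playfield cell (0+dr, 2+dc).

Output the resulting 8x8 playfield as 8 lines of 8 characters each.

Answer: ..###...
..#.....
.....#..
..#.#...
.......#
#.....#.
.##.....
...#...#

Derivation:
Fill (0+0,2+0) = (0,2)
Fill (0+0,2+1) = (0,3)
Fill (0+0,2+2) = (0,4)
Fill (0+1,2+0) = (1,2)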